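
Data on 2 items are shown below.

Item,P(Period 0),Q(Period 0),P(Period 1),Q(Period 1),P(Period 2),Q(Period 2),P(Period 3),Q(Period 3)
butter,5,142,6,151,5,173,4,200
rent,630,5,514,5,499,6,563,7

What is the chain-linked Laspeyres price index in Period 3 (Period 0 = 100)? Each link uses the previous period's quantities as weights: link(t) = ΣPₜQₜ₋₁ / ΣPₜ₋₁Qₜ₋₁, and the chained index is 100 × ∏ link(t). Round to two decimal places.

87.42

Link Period 0→Period 1:
ΣP(Period 1)Q(Period 0) = 6×142 + 514×5 = 852 + 2570 = 3422
ΣP(Period 0)Q(Period 0) = 5×142 + 630×5 = 710 + 3150 = 3860
link = 3422/3860 = 0.886528
Link Period 1→Period 2:
ΣP(Period 2)Q(Period 1) = 5×151 + 499×5 = 755 + 2495 = 3250
ΣP(Period 1)Q(Period 1) = 6×151 + 514×5 = 906 + 2570 = 3476
link = 3250/3476 = 0.934983
Link Period 2→Period 3:
ΣP(Period 3)Q(Period 2) = 4×173 + 563×6 = 692 + 3378 = 4070
ΣP(Period 2)Q(Period 2) = 5×173 + 499×6 = 865 + 2994 = 3859
link = 4070/3859 = 1.054677
Chained index = 100 × 0.886528 × 0.934983 × 1.054677 = 87.4210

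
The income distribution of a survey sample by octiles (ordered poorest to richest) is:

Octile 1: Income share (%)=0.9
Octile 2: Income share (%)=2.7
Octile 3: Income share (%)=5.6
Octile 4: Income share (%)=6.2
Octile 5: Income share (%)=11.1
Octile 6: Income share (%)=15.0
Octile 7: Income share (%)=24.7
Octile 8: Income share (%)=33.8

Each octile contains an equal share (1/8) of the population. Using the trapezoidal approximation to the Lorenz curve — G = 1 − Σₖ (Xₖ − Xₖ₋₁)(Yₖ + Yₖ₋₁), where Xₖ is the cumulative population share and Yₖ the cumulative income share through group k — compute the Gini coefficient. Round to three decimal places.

0.467

Cumulative income shares Yₖ: 0.0090, 0.0360, 0.0920, 0.1540, 0.2650, 0.4150, 0.6620, 1.0000
Σ (Xₖ−Xₖ₋₁)(Yₖ+Yₖ₋₁) = (1/8)(0.0090+0.0000) + (1/8)(0.0360+0.0090) + (1/8)(0.0920+0.0360) + (1/8)(0.1540+0.0920) + (1/8)(0.2650+0.1540) + (1/8)(0.4150+0.2650) + (1/8)(0.6620+0.4150) + (1/8)(1.0000+0.6620)
  = 0.0011 + 0.0056 + 0.0160 + 0.0307 + 0.0524 + 0.0850 + 0.1346 + 0.2077 = 0.5333
G = 1 − 0.5333 = 0.4667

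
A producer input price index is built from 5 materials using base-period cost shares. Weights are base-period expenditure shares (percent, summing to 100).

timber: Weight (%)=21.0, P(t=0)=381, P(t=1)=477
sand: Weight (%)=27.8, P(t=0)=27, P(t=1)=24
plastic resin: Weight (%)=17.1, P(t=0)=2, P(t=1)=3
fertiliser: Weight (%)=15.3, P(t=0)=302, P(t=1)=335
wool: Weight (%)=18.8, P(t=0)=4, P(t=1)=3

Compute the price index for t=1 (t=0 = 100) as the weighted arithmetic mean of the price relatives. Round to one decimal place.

107.7

timber: 21.0 × (477/381) = 21.0 × 1.251969 = 26.2913
sand: 27.8 × (24/27) = 27.8 × 0.888889 = 24.7111
plastic resin: 17.1 × (3/2) = 17.1 × 1.500000 = 25.6500
fertiliser: 15.3 × (335/302) = 15.3 × 1.109272 = 16.9719
wool: 18.8 × (3/4) = 18.8 × 0.750000 = 14.1000
Index = Σ wᵢ·(p₁ᵢ/p₀ᵢ) = 26.2913 + 24.7111 + 25.6500 + 16.9719 + 14.1000 = 107.7243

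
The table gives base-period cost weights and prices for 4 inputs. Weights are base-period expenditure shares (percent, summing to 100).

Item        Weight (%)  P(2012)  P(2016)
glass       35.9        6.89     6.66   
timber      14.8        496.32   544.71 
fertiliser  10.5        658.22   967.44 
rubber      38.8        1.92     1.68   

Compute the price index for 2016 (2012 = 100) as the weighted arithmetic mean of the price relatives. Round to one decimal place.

glass: 35.9 × (6.66/6.89) = 35.9 × 0.966618 = 34.7016
timber: 14.8 × (544.71/496.32) = 14.8 × 1.097498 = 16.2430
fertiliser: 10.5 × (967.44/658.22) = 10.5 × 1.469782 = 15.4327
rubber: 38.8 × (1.68/1.92) = 38.8 × 0.875000 = 33.9500
Index = Σ wᵢ·(p₁ᵢ/p₀ᵢ) = 34.7016 + 16.2430 + 15.4327 + 33.9500 = 100.3273

100.3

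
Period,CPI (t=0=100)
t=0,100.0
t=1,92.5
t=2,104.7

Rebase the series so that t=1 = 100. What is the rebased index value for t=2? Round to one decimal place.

113.2

Rebased(t=2) = 104.7 / 92.5 × 100 = 113.1892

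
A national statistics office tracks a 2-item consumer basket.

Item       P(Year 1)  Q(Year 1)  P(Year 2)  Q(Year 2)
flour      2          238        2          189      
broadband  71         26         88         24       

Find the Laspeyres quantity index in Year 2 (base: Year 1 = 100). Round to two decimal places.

89.66

Laspeyres quantity index uses base-period prices as weights.
ΣP(Year 1)·Q(Year 2) = 2×189 + 71×24 = 378 + 1704 = 2082
ΣP(Year 1)·Q(Year 1) = 2×238 + 71×26 = 476 + 1846 = 2322
Index = 2082 / 2322 × 100 = 89.6641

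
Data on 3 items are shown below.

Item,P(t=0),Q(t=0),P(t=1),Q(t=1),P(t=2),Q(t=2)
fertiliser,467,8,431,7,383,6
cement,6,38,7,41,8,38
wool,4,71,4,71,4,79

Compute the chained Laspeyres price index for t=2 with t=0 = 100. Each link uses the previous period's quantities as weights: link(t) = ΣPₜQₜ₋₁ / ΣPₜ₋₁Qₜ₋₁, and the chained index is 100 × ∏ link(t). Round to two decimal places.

Link t=0→t=1:
ΣP(t=1)Q(t=0) = 431×8 + 7×38 + 4×71 = 3448 + 266 + 284 = 3998
ΣP(t=0)Q(t=0) = 467×8 + 6×38 + 4×71 = 3736 + 228 + 284 = 4248
link = 3998/4248 = 0.941149
Link t=1→t=2:
ΣP(t=2)Q(t=1) = 383×7 + 8×41 + 4×71 = 2681 + 328 + 284 = 3293
ΣP(t=1)Q(t=1) = 431×7 + 7×41 + 4×71 = 3017 + 287 + 284 = 3588
link = 3293/3588 = 0.917781
Chained index = 100 × 0.941149 × 0.917781 = 86.3769

86.38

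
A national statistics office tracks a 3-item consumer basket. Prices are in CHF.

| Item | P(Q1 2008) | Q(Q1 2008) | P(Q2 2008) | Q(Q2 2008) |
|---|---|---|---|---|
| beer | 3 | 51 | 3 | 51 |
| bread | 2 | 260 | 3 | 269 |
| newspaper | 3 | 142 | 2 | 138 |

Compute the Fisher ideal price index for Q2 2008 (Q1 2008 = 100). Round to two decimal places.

Laspeyres component (base-period weights):
ΣP(Q2 2008)Q(Q1 2008) = 3×51 + 3×260 + 2×142 = 153 + 780 + 284 = 1217
ΣP(Q1 2008)Q(Q1 2008) = 3×51 + 2×260 + 3×142 = 153 + 520 + 426 = 1099
L = 1217 / 1099 × 100 = 110.7370
Paasche component (current-period weights):
ΣP(Q2 2008)Q(Q2 2008) = 3×51 + 3×269 + 2×138 = 153 + 807 + 276 = 1236
ΣP(Q1 2008)Q(Q2 2008) = 3×51 + 2×269 + 3×138 = 153 + 538 + 414 = 1105
P = 1236 / 1105 × 100 = 111.8552
Fisher = √(L × P) = √(110.7370 × 111.8552) = 111.2947

111.29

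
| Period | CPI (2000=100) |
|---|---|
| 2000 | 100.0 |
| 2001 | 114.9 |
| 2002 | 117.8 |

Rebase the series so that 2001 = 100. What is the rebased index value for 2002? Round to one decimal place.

Rebased(2002) = 117.8 / 114.9 × 100 = 102.5239

102.5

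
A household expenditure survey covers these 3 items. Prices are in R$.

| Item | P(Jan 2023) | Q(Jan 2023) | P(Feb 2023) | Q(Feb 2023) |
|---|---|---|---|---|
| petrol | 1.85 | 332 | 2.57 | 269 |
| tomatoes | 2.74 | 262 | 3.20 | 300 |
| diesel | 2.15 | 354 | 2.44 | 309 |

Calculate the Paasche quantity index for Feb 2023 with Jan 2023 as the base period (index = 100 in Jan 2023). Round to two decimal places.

Paasche quantity index uses current-period prices as weights.
ΣP(Feb 2023)·Q(Feb 2023) = 2.57×269 + 3.20×300 + 2.44×309 = 691.33 + 960 + 753.96 = 2405.29
ΣP(Feb 2023)·Q(Jan 2023) = 2.57×332 + 3.20×262 + 2.44×354 = 853.24 + 838.4 + 863.76 = 2555.4
Index = 2405.29 / 2555.4 × 100 = 94.1258

94.13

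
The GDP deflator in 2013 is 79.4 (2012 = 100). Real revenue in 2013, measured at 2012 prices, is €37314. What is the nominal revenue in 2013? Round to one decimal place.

Nominal = Real × (Index/100) = 37314 × (79.4/100)
        = 37314 × 0.794 = 29627.3160

29627.3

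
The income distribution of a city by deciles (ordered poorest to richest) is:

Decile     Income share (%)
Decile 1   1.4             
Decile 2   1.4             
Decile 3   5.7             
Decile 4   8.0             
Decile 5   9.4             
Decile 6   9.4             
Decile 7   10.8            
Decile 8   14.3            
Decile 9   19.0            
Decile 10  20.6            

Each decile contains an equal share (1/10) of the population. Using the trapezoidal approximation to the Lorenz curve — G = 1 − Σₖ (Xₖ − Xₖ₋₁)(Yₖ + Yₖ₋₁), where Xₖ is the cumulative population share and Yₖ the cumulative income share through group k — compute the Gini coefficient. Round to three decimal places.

0.347

Cumulative income shares Yₖ: 0.0140, 0.0280, 0.0850, 0.1650, 0.2590, 0.3530, 0.4610, 0.6040, 0.7940, 1.0000
Σ (Xₖ−Xₖ₋₁)(Yₖ+Yₖ₋₁) = (1/10)(0.0140+0.0000) + (1/10)(0.0280+0.0140) + (1/10)(0.0850+0.0280) + (1/10)(0.1650+0.0850) + (1/10)(0.2590+0.1650) + (1/10)(0.3530+0.2590) + (1/10)(0.4610+0.3530) + (1/10)(0.6040+0.4610) + (1/10)(0.7940+0.6040) + (1/10)(1.0000+0.7940)
  = 0.0014 + 0.0042 + 0.0113 + 0.0250 + 0.0424 + 0.0612 + 0.0814 + 0.1065 + 0.1398 + 0.1794 = 0.6526
G = 1 − 0.6526 = 0.3474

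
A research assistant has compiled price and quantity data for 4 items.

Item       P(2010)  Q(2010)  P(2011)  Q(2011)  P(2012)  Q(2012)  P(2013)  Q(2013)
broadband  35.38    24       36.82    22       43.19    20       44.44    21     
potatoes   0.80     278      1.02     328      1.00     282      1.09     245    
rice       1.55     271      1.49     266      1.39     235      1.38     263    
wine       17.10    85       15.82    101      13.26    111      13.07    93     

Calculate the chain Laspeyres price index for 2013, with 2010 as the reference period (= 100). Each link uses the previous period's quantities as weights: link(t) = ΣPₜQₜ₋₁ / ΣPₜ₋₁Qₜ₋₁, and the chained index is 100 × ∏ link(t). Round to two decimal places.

Link 2010→2011:
ΣP(2011)Q(2010) = 36.82×24 + 1.02×278 + 1.49×271 + 15.82×85 = 883.68 + 283.56 + 403.79 + 1344.7 = 2915.73
ΣP(2010)Q(2010) = 35.38×24 + 0.80×278 + 1.55×271 + 17.10×85 = 849.12 + 222.4 + 420.05 + 1453.5 = 2945.07
link = 2915.73/2945.07 = 0.990038
Link 2011→2012:
ΣP(2012)Q(2011) = 43.19×22 + 1.00×328 + 1.39×266 + 13.26×101 = 950.18 + 328 + 369.74 + 1339.26 = 2987.18
ΣP(2011)Q(2011) = 36.82×22 + 1.02×328 + 1.49×266 + 15.82×101 = 810.04 + 334.56 + 396.34 + 1597.82 = 3138.76
link = 2987.18/3138.76 = 0.951707
Link 2012→2013:
ΣP(2013)Q(2012) = 44.44×20 + 1.09×282 + 1.38×235 + 13.07×111 = 888.8 + 307.38 + 324.3 + 1450.77 = 2971.25
ΣP(2012)Q(2012) = 43.19×20 + 1.00×282 + 1.39×235 + 13.26×111 = 863.8 + 282 + 326.65 + 1471.86 = 2944.31
link = 2971.25/2944.31 = 1.009150
Chained index = 100 × 0.990038 × 0.951707 × 1.009150 = 95.0847

95.08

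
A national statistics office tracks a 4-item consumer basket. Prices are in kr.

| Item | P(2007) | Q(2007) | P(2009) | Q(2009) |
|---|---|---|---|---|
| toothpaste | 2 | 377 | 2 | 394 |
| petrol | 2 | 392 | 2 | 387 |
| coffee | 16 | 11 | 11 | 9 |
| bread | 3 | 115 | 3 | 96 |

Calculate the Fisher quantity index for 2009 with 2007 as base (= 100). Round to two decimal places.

Laspeyres component (base-period weights):
ΣP(2007)Q(2009) = 2×394 + 2×387 + 16×9 + 3×96 = 788 + 774 + 144 + 288 = 1994
ΣP(2007)Q(2007) = 2×377 + 2×392 + 16×11 + 3×115 = 754 + 784 + 176 + 345 = 2059
L = 1994 / 2059 × 100 = 96.8431
Paasche component (current-period weights):
ΣP(2009)Q(2009) = 2×394 + 2×387 + 11×9 + 3×96 = 788 + 774 + 99 + 288 = 1949
ΣP(2009)Q(2007) = 2×377 + 2×392 + 11×11 + 3×115 = 754 + 784 + 121 + 345 = 2004
P = 1949 / 2004 × 100 = 97.2555
Fisher = √(L × P) = √(96.8431 × 97.2555) = 97.0491

97.05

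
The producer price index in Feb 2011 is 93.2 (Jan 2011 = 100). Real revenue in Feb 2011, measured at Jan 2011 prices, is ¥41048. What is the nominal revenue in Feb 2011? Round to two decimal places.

Nominal = Real × (Index/100) = 41048 × (93.2/100)
        = 41048 × 0.932 = 38256.7360

38256.74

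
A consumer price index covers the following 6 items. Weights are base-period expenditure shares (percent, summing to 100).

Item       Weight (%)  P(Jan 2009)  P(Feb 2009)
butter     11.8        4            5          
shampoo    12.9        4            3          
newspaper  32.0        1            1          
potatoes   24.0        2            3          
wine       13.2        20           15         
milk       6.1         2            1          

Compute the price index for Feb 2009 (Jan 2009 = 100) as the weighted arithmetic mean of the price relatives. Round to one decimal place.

butter: 11.8 × (5/4) = 11.8 × 1.250000 = 14.7500
shampoo: 12.9 × (3/4) = 12.9 × 0.750000 = 9.6750
newspaper: 32.0 × (1/1) = 32.0 × 1.000000 = 32.0000
potatoes: 24.0 × (3/2) = 24.0 × 1.500000 = 36.0000
wine: 13.2 × (15/20) = 13.2 × 0.750000 = 9.9000
milk: 6.1 × (1/2) = 6.1 × 0.500000 = 3.0500
Index = Σ wᵢ·(p₁ᵢ/p₀ᵢ) = 14.7500 + 9.6750 + 32.0000 + 36.0000 + 9.9000 + 3.0500 = 105.3750

105.4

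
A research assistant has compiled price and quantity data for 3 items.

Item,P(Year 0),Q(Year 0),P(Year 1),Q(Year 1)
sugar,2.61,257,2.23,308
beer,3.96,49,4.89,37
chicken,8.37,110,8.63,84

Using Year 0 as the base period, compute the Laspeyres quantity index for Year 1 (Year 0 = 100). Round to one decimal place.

Laspeyres quantity index uses base-period prices as weights.
ΣP(Year 0)·Q(Year 1) = 2.61×308 + 3.96×37 + 8.37×84 = 803.88 + 146.52 + 703.08 = 1653.48
ΣP(Year 0)·Q(Year 0) = 2.61×257 + 3.96×49 + 8.37×110 = 670.77 + 194.04 + 920.7 = 1785.51
Index = 1653.48 / 1785.51 × 100 = 92.6055

92.6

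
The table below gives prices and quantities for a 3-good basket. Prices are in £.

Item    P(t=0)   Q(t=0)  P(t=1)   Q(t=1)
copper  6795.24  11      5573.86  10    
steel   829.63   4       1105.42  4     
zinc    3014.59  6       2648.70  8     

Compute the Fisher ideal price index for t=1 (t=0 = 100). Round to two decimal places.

Laspeyres component (base-period weights):
ΣP(t=1)Q(t=0) = 5573.86×11 + 1105.42×4 + 2648.70×6 = 61312.46 + 4421.68 + 15892.2 = 81626.34
ΣP(t=0)Q(t=0) = 6795.24×11 + 829.63×4 + 3014.59×6 = 74747.64 + 3318.52 + 18087.54 = 96153.7
L = 81626.34 / 96153.7 × 100 = 84.8915
Paasche component (current-period weights):
ΣP(t=1)Q(t=1) = 5573.86×10 + 1105.42×4 + 2648.70×8 = 55738.6 + 4421.68 + 21189.6 = 81349.88
ΣP(t=0)Q(t=1) = 6795.24×10 + 829.63×4 + 3014.59×8 = 67952.4 + 3318.52 + 24116.72 = 95387.64
P = 81349.88 / 95387.64 × 100 = 85.2835
Fisher = √(L × P) = √(84.8915 × 85.2835) = 85.0873

85.09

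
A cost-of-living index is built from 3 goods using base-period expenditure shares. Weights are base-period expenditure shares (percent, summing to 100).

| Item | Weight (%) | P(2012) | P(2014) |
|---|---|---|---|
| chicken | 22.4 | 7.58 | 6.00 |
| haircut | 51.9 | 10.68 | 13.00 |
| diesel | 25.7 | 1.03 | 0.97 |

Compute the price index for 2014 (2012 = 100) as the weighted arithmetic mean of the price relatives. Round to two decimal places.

105.11

chicken: 22.4 × (6.00/7.58) = 22.4 × 0.791557 = 17.7309
haircut: 51.9 × (13.00/10.68) = 51.9 × 1.217228 = 63.1742
diesel: 25.7 × (0.97/1.03) = 25.7 × 0.941748 = 24.2029
Index = Σ wᵢ·(p₁ᵢ/p₀ᵢ) = 17.7309 + 63.1742 + 24.2029 = 105.1079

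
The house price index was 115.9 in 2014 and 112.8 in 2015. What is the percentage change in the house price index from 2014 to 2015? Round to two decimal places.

Change = (112.8 − 115.9) / 115.9 × 100
       = -3.1 / 115.9 × 100 = -2.6747%

-2.67%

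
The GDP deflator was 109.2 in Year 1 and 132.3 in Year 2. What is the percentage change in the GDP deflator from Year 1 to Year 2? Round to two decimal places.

Change = (132.3 − 109.2) / 109.2 × 100
       = 23.1 / 109.2 × 100 = 21.1538%

21.15%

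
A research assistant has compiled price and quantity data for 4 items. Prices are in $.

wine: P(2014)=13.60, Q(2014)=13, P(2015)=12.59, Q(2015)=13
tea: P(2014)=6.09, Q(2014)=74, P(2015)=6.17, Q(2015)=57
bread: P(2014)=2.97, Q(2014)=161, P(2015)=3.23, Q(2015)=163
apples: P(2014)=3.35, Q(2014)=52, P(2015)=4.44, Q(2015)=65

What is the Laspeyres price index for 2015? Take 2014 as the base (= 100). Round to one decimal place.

107.1

Laspeyres price index uses base-period quantities as weights.
ΣP(2015)·Q(2014) = 12.59×13 + 6.17×74 + 3.23×161 + 4.44×52 = 163.67 + 456.58 + 520.03 + 230.88 = 1371.16
ΣP(2014)·Q(2014) = 13.60×13 + 6.09×74 + 2.97×161 + 3.35×52 = 176.8 + 450.66 + 478.17 + 174.2 = 1279.83
Index = 1371.16 / 1279.83 × 100 = 107.1361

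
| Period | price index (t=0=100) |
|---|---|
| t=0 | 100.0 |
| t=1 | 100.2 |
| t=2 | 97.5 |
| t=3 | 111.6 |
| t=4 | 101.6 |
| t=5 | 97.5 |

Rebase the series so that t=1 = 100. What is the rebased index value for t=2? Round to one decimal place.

97.3

Rebased(t=2) = 97.5 / 100.2 × 100 = 97.3054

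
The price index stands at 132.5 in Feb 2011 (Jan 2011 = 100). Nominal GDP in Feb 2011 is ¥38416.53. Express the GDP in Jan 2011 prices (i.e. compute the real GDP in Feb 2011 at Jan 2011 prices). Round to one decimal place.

28993.6

Real = Nominal ÷ (Index/100) = 38416.53 ÷ (132.5/100)
     = 38416.53 ÷ 1.325 = 28993.6075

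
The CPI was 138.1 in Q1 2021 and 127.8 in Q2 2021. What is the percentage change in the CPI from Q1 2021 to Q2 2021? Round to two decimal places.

Change = (127.8 − 138.1) / 138.1 × 100
       = -10.3 / 138.1 × 100 = -7.4584%

-7.46%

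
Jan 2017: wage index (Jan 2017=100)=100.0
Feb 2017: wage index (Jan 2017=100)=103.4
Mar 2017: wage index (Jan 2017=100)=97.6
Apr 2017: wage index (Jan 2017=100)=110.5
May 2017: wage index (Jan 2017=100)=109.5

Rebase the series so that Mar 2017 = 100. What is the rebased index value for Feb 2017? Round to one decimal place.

Rebased(Feb 2017) = 103.4 / 97.6 × 100 = 105.9426

105.9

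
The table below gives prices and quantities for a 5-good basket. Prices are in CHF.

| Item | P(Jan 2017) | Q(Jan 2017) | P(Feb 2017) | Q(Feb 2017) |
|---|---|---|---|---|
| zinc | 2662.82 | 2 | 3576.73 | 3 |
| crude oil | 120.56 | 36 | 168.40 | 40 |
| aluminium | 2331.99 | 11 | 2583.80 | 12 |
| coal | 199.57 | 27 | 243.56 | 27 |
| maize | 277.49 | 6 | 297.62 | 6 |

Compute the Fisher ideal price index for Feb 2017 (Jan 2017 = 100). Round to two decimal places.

118.39

Laspeyres component (base-period weights):
ΣP(Feb 2017)Q(Jan 2017) = 3576.73×2 + 168.40×36 + 2583.80×11 + 243.56×27 + 297.62×6 = 7153.46 + 6062.4 + 28421.8 + 6576.12 + 1785.72 = 49999.5
ΣP(Jan 2017)Q(Jan 2017) = 2662.82×2 + 120.56×36 + 2331.99×11 + 199.57×27 + 277.49×6 = 5325.64 + 4340.16 + 25651.89 + 5388.39 + 1664.94 = 42371.02
L = 49999.5 / 42371.02 × 100 = 118.0040
Paasche component (current-period weights):
ΣP(Feb 2017)Q(Feb 2017) = 3576.73×3 + 168.40×40 + 2583.80×12 + 243.56×27 + 297.62×6 = 10730.19 + 6736 + 31005.6 + 6576.12 + 1785.72 = 56833.63
ΣP(Jan 2017)Q(Feb 2017) = 2662.82×3 + 120.56×40 + 2331.99×12 + 199.57×27 + 277.49×6 = 7988.46 + 4822.4 + 27983.88 + 5388.39 + 1664.94 = 47848.07
P = 56833.63 / 47848.07 × 100 = 118.7794
Fisher = √(L × P) = √(118.0040 × 118.7794) = 118.3910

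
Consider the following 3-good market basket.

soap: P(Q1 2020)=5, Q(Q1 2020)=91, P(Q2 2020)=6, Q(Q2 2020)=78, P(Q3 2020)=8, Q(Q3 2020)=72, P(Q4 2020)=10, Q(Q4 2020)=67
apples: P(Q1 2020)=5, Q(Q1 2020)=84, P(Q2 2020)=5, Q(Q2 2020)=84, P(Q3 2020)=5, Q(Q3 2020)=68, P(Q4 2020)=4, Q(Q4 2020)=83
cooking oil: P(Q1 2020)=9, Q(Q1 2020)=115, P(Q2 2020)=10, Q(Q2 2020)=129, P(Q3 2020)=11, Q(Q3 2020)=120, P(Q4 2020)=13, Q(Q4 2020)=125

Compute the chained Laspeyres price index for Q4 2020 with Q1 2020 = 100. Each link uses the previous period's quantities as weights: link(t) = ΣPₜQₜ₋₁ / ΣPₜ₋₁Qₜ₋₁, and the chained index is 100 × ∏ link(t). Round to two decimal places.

142.99

Link Q1 2020→Q2 2020:
ΣP(Q2 2020)Q(Q1 2020) = 6×91 + 5×84 + 10×115 = 546 + 420 + 1150 = 2116
ΣP(Q1 2020)Q(Q1 2020) = 5×91 + 5×84 + 9×115 = 455 + 420 + 1035 = 1910
link = 2116/1910 = 1.107853
Link Q2 2020→Q3 2020:
ΣP(Q3 2020)Q(Q2 2020) = 8×78 + 5×84 + 11×129 = 624 + 420 + 1419 = 2463
ΣP(Q2 2020)Q(Q2 2020) = 6×78 + 5×84 + 10×129 = 468 + 420 + 1290 = 2178
link = 2463/2178 = 1.130854
Link Q3 2020→Q4 2020:
ΣP(Q4 2020)Q(Q3 2020) = 10×72 + 4×68 + 13×120 = 720 + 272 + 1560 = 2552
ΣP(Q3 2020)Q(Q3 2020) = 8×72 + 5×68 + 11×120 = 576 + 340 + 1320 = 2236
link = 2552/2236 = 1.141324
Chained index = 100 × 1.107853 × 1.130854 × 1.141324 = 142.9874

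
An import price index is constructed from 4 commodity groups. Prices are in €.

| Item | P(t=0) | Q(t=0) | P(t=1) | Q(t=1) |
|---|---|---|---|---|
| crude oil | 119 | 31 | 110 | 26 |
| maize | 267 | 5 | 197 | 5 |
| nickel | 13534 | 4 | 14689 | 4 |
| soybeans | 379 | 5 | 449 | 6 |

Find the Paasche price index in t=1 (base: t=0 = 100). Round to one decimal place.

107.3

Paasche price index uses current-period quantities as weights.
ΣP(t=1)·Q(t=1) = 110×26 + 197×5 + 14689×4 + 449×6 = 2860 + 985 + 58756 + 2694 = 65295
ΣP(t=0)·Q(t=1) = 119×26 + 267×5 + 13534×4 + 379×6 = 3094 + 1335 + 54136 + 2274 = 60839
Index = 65295 / 60839 × 100 = 107.3242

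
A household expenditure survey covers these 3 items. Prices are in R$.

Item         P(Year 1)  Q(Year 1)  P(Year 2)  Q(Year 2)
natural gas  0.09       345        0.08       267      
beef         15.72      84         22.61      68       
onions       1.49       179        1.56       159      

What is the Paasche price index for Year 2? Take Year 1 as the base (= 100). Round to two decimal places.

Paasche price index uses current-period quantities as weights.
ΣP(Year 2)·Q(Year 2) = 0.08×267 + 22.61×68 + 1.56×159 = 21.36 + 1537.48 + 248.04 = 1806.88
ΣP(Year 1)·Q(Year 2) = 0.09×267 + 15.72×68 + 1.49×159 = 24.03 + 1068.96 + 236.91 = 1329.9
Index = 1806.88 / 1329.9 × 100 = 135.8659

135.87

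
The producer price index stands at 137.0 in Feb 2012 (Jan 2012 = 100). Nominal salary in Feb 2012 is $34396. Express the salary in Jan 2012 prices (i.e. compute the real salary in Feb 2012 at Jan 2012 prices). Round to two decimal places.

Real = Nominal ÷ (Index/100) = 34396 ÷ (137.0/100)
     = 34396 ÷ 1.370 = 25106.5693

25106.57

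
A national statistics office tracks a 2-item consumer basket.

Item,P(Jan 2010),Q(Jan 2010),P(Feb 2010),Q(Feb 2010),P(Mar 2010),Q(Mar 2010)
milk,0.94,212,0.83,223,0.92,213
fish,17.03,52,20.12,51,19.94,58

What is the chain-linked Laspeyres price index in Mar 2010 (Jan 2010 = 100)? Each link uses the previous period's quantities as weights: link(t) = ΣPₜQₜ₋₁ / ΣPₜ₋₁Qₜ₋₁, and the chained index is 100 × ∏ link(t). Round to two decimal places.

Link Jan 2010→Feb 2010:
ΣP(Feb 2010)Q(Jan 2010) = 0.83×212 + 20.12×52 = 175.96 + 1046.24 = 1222.2
ΣP(Jan 2010)Q(Jan 2010) = 0.94×212 + 17.03×52 = 199.28 + 885.56 = 1084.84
link = 1222.2/1084.84 = 1.126618
Link Feb 2010→Mar 2010:
ΣP(Mar 2010)Q(Feb 2010) = 0.92×223 + 19.94×51 = 205.16 + 1016.94 = 1222.1
ΣP(Feb 2010)Q(Feb 2010) = 0.83×223 + 20.12×51 = 185.09 + 1026.12 = 1211.21
link = 1222.1/1211.21 = 1.008991
Chained index = 100 × 1.126618 × 1.008991 = 113.6747

113.67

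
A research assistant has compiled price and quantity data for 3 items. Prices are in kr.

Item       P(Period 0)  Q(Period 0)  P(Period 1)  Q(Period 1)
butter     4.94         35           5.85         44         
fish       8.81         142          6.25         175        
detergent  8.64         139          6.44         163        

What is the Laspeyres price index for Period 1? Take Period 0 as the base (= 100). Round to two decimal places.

Laspeyres price index uses base-period quantities as weights.
ΣP(Period 1)·Q(Period 0) = 5.85×35 + 6.25×142 + 6.44×139 = 204.75 + 887.5 + 895.16 = 1987.41
ΣP(Period 0)·Q(Period 0) = 4.94×35 + 8.81×142 + 8.64×139 = 172.9 + 1251.02 + 1200.96 = 2624.88
Index = 1987.41 / 2624.88 × 100 = 75.7143

75.71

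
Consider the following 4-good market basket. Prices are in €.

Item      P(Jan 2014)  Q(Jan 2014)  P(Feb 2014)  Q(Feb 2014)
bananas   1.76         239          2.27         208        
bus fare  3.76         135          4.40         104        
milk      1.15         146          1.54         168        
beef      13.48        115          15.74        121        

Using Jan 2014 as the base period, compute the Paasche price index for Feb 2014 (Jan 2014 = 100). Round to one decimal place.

119.8

Paasche price index uses current-period quantities as weights.
ΣP(Feb 2014)·Q(Feb 2014) = 2.27×208 + 4.40×104 + 1.54×168 + 15.74×121 = 472.16 + 457.6 + 258.72 + 1904.54 = 3093.02
ΣP(Jan 2014)·Q(Feb 2014) = 1.76×208 + 3.76×104 + 1.15×168 + 13.48×121 = 366.08 + 391.04 + 193.2 + 1631.08 = 2581.4
Index = 3093.02 / 2581.4 × 100 = 119.8195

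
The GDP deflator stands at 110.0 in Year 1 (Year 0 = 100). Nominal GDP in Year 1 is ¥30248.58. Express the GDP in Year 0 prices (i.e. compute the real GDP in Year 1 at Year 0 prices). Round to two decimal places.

27498.71

Real = Nominal ÷ (Index/100) = 30248.58 ÷ (110.0/100)
     = 30248.58 ÷ 1.100 = 27498.7091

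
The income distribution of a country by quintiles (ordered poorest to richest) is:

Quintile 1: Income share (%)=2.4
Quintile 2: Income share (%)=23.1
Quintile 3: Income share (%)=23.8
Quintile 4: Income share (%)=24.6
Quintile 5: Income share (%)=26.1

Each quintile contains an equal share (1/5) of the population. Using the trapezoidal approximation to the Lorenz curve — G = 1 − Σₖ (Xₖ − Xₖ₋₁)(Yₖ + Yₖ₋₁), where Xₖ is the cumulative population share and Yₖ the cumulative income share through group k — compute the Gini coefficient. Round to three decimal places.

0.196

Cumulative income shares Yₖ: 0.0240, 0.2550, 0.4930, 0.7390, 1.0000
Σ (Xₖ−Xₖ₋₁)(Yₖ+Yₖ₋₁) = (1/5)(0.0240+0.0000) + (1/5)(0.2550+0.0240) + (1/5)(0.4930+0.2550) + (1/5)(0.7390+0.4930) + (1/5)(1.0000+0.7390)
  = 0.0048 + 0.0558 + 0.1496 + 0.2464 + 0.3478 = 0.8044
G = 1 − 0.8044 = 0.1956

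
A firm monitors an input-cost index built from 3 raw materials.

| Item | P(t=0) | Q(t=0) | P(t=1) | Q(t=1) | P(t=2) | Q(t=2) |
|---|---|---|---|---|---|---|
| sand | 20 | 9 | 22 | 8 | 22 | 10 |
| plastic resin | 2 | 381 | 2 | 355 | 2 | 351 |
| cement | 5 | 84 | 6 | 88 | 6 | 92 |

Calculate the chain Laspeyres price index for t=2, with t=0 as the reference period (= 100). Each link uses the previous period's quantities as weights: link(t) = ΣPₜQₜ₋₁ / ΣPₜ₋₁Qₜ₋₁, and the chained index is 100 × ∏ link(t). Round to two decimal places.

Link t=0→t=1:
ΣP(t=1)Q(t=0) = 22×9 + 2×381 + 6×84 = 198 + 762 + 504 = 1464
ΣP(t=0)Q(t=0) = 20×9 + 2×381 + 5×84 = 180 + 762 + 420 = 1362
link = 1464/1362 = 1.074890
Link t=1→t=2:
ΣP(t=2)Q(t=1) = 22×8 + 2×355 + 6×88 = 176 + 710 + 528 = 1414
ΣP(t=1)Q(t=1) = 22×8 + 2×355 + 6×88 = 176 + 710 + 528 = 1414
link = 1414/1414 = 1.000000
Chained index = 100 × 1.074890 × 1.000000 = 107.4890

107.49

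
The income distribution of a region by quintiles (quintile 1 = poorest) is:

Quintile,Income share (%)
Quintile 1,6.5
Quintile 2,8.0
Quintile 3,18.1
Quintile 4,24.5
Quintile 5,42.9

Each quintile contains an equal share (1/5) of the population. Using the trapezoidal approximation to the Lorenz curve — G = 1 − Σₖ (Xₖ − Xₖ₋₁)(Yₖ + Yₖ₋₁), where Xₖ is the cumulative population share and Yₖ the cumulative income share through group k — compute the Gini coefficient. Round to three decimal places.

Cumulative income shares Yₖ: 0.0650, 0.1450, 0.3260, 0.5710, 1.0000
Σ (Xₖ−Xₖ₋₁)(Yₖ+Yₖ₋₁) = (1/5)(0.0650+0.0000) + (1/5)(0.1450+0.0650) + (1/5)(0.3260+0.1450) + (1/5)(0.5710+0.3260) + (1/5)(1.0000+0.5710)
  = 0.0130 + 0.0420 + 0.0942 + 0.1794 + 0.3142 = 0.6428
G = 1 − 0.6428 = 0.3572

0.357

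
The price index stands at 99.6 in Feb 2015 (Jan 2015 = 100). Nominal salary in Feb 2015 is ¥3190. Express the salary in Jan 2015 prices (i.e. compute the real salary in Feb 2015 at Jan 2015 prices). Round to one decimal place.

Real = Nominal ÷ (Index/100) = 3190 ÷ (99.6/100)
     = 3190 ÷ 0.996 = 3202.8112

3202.8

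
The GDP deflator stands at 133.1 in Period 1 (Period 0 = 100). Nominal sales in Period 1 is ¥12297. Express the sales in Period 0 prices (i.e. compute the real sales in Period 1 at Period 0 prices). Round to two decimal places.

9238.92

Real = Nominal ÷ (Index/100) = 12297 ÷ (133.1/100)
     = 12297 ÷ 1.331 = 9238.9181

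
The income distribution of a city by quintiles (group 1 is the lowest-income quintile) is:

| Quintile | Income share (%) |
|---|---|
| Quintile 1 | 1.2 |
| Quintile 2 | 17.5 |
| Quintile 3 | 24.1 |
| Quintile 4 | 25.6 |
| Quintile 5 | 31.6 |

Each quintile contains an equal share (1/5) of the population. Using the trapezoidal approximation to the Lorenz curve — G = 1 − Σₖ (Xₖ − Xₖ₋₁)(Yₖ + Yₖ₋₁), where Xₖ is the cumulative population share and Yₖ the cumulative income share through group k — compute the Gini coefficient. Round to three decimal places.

0.276

Cumulative income shares Yₖ: 0.0120, 0.1870, 0.4280, 0.6840, 1.0000
Σ (Xₖ−Xₖ₋₁)(Yₖ+Yₖ₋₁) = (1/5)(0.0120+0.0000) + (1/5)(0.1870+0.0120) + (1/5)(0.4280+0.1870) + (1/5)(0.6840+0.4280) + (1/5)(1.0000+0.6840)
  = 0.0024 + 0.0398 + 0.1230 + 0.2224 + 0.3368 = 0.7244
G = 1 − 0.7244 = 0.2756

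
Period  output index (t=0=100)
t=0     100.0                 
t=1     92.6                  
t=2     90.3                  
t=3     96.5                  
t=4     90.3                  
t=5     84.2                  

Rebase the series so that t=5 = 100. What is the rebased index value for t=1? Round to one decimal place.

110.0

Rebased(t=1) = 92.6 / 84.2 × 100 = 109.9762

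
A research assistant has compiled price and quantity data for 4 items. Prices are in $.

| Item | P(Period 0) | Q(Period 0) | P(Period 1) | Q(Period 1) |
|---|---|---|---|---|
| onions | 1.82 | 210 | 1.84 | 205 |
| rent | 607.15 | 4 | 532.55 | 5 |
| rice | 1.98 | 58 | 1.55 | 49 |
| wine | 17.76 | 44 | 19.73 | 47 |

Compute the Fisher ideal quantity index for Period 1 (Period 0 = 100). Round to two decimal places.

Laspeyres component (base-period weights):
ΣP(Period 0)Q(Period 1) = 1.82×205 + 607.15×5 + 1.98×49 + 17.76×47 = 373.1 + 3035.75 + 97.02 + 834.72 = 4340.59
ΣP(Period 0)Q(Period 0) = 1.82×210 + 607.15×4 + 1.98×58 + 17.76×44 = 382.2 + 2428.6 + 114.84 + 781.44 = 3707.08
L = 4340.59 / 3707.08 × 100 = 117.0892
Paasche component (current-period weights):
ΣP(Period 1)Q(Period 1) = 1.84×205 + 532.55×5 + 1.55×49 + 19.73×47 = 377.2 + 2662.75 + 75.95 + 927.31 = 4043.21
ΣP(Period 1)Q(Period 0) = 1.84×210 + 532.55×4 + 1.55×58 + 19.73×44 = 386.4 + 2130.2 + 89.9 + 868.12 = 3474.62
P = 4043.21 / 3474.62 × 100 = 116.3641
Fisher = √(L × P) = √(117.0892 × 116.3641) = 116.7261

116.73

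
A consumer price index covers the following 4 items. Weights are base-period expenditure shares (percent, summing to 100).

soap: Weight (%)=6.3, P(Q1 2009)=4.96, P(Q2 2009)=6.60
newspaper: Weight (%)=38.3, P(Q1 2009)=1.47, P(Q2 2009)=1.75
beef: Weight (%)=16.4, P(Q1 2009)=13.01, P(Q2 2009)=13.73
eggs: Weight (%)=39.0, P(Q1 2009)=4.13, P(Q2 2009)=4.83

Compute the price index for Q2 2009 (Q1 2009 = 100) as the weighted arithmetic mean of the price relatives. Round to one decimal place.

soap: 6.3 × (6.60/4.96) = 6.3 × 1.330645 = 8.3831
newspaper: 38.3 × (1.75/1.47) = 38.3 × 1.190476 = 45.5952
beef: 16.4 × (13.73/13.01) = 16.4 × 1.055342 = 17.3076
eggs: 39.0 × (4.83/4.13) = 39.0 × 1.169492 = 45.6102
Index = Σ wᵢ·(p₁ᵢ/p₀ᵢ) = 8.3831 + 45.5952 + 17.3076 + 45.6102 = 116.8961

116.9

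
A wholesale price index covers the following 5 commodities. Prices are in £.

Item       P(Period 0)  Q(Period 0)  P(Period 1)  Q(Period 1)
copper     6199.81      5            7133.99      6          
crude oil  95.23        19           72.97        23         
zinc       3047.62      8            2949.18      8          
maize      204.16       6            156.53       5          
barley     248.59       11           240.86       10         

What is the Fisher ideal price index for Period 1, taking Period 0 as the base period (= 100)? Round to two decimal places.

105.49

Laspeyres component (base-period weights):
ΣP(Period 1)Q(Period 0) = 7133.99×5 + 72.97×19 + 2949.18×8 + 156.53×6 + 240.86×11 = 35669.95 + 1386.43 + 23593.44 + 939.18 + 2649.46 = 64238.46
ΣP(Period 0)Q(Period 0) = 6199.81×5 + 95.23×19 + 3047.62×8 + 204.16×6 + 248.59×11 = 30999.05 + 1809.37 + 24380.96 + 1224.96 + 2734.49 = 61148.83
L = 64238.46 / 61148.83 × 100 = 105.0526
Paasche component (current-period weights):
ΣP(Period 1)Q(Period 1) = 7133.99×6 + 72.97×23 + 2949.18×8 + 156.53×5 + 240.86×10 = 42803.94 + 1678.31 + 23593.44 + 782.65 + 2408.6 = 71266.94
ΣP(Period 0)Q(Period 1) = 6199.81×6 + 95.23×23 + 3047.62×8 + 204.16×5 + 248.59×10 = 37198.86 + 2190.29 + 24380.96 + 1020.8 + 2485.9 = 67276.81
P = 71266.94 / 67276.81 × 100 = 105.9309
Fisher = √(L × P) = √(105.0526 × 105.9309) = 105.4909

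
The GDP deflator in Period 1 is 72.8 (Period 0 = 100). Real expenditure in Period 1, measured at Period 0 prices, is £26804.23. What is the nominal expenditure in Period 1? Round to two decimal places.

Nominal = Real × (Index/100) = 26804.23 × (72.8/100)
        = 26804.23 × 0.728 = 19513.4794

19513.48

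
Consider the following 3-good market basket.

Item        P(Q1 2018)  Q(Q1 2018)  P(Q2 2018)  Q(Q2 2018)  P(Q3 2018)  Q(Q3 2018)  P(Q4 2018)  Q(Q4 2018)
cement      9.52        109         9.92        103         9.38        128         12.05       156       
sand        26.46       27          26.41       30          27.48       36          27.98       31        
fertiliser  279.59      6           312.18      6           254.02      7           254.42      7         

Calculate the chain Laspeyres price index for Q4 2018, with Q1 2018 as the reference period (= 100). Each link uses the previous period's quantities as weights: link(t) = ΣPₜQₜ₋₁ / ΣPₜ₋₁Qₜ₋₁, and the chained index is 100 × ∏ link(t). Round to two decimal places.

104.91

Link Q1 2018→Q2 2018:
ΣP(Q2 2018)Q(Q1 2018) = 9.92×109 + 26.41×27 + 312.18×6 = 1081.28 + 713.07 + 1873.08 = 3667.43
ΣP(Q1 2018)Q(Q1 2018) = 9.52×109 + 26.46×27 + 279.59×6 = 1037.68 + 714.42 + 1677.54 = 3429.64
link = 3667.43/3429.64 = 1.069334
Link Q2 2018→Q3 2018:
ΣP(Q3 2018)Q(Q2 2018) = 9.38×103 + 27.48×30 + 254.02×6 = 966.14 + 824.4 + 1524.12 = 3314.66
ΣP(Q2 2018)Q(Q2 2018) = 9.92×103 + 26.41×30 + 312.18×6 = 1021.76 + 792.3 + 1873.08 = 3687.14
link = 3314.66/3687.14 = 0.898979
Link Q3 2018→Q4 2018:
ΣP(Q4 2018)Q(Q3 2018) = 12.05×128 + 27.98×36 + 254.42×7 = 1542.4 + 1007.28 + 1780.94 = 4330.62
ΣP(Q3 2018)Q(Q3 2018) = 9.38×128 + 27.48×36 + 254.02×7 = 1200.64 + 989.28 + 1778.14 = 3968.06
link = 4330.62/3968.06 = 1.091370
Chained index = 100 × 1.069334 × 0.898979 × 1.091370 = 104.9143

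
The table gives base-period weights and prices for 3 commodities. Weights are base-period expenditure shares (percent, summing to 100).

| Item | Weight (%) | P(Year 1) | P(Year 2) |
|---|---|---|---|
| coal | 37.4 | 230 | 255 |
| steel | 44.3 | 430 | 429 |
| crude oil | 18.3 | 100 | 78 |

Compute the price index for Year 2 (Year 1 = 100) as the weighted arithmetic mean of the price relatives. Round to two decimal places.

99.94

coal: 37.4 × (255/230) = 37.4 × 1.108696 = 41.4652
steel: 44.3 × (429/430) = 44.3 × 0.997674 = 44.1970
crude oil: 18.3 × (78/100) = 18.3 × 0.780000 = 14.2740
Index = Σ wᵢ·(p₁ᵢ/p₀ᵢ) = 41.4652 + 44.1970 + 14.2740 = 99.9362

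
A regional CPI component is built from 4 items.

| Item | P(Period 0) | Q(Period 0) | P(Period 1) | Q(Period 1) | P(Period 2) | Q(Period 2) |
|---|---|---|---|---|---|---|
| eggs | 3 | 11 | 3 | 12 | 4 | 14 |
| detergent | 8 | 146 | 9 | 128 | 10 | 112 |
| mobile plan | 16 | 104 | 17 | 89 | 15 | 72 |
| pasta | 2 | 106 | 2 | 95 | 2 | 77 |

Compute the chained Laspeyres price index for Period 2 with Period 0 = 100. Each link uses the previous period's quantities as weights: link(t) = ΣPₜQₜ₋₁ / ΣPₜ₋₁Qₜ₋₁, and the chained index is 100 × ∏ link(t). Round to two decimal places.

106.70

Link Period 0→Period 1:
ΣP(Period 1)Q(Period 0) = 3×11 + 9×146 + 17×104 + 2×106 = 33 + 1314 + 1768 + 212 = 3327
ΣP(Period 0)Q(Period 0) = 3×11 + 8×146 + 16×104 + 2×106 = 33 + 1168 + 1664 + 212 = 3077
link = 3327/3077 = 1.081248
Link Period 1→Period 2:
ΣP(Period 2)Q(Period 1) = 4×12 + 10×128 + 15×89 + 2×95 = 48 + 1280 + 1335 + 190 = 2853
ΣP(Period 1)Q(Period 1) = 3×12 + 9×128 + 17×89 + 2×95 = 36 + 1152 + 1513 + 190 = 2891
link = 2853/2891 = 0.986856
Chained index = 100 × 1.081248 × 0.986856 = 106.7036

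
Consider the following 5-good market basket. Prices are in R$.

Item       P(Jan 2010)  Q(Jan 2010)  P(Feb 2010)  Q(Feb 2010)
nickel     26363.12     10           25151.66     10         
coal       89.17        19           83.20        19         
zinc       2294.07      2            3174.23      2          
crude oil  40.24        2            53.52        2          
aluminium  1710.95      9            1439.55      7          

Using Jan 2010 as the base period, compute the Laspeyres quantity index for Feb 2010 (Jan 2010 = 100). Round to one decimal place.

Laspeyres quantity index uses base-period prices as weights.
ΣP(Jan 2010)·Q(Feb 2010) = 26363.12×10 + 89.17×19 + 2294.07×2 + 40.24×2 + 1710.95×7 = 263631.2 + 1694.23 + 4588.14 + 80.48 + 11976.65 = 281970.7
ΣP(Jan 2010)·Q(Jan 2010) = 26363.12×10 + 89.17×19 + 2294.07×2 + 40.24×2 + 1710.95×9 = 263631.2 + 1694.23 + 4588.14 + 80.48 + 15398.55 = 285392.6
Index = 281970.7 / 285392.6 × 100 = 98.8010

98.8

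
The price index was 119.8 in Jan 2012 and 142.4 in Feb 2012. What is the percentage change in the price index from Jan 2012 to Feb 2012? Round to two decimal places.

Change = (142.4 − 119.8) / 119.8 × 100
       = 22.6 / 119.8 × 100 = 18.8648%

18.86%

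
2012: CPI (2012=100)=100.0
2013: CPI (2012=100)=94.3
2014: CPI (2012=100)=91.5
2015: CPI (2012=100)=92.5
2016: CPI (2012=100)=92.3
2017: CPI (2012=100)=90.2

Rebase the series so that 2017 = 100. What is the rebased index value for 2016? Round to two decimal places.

102.33

Rebased(2016) = 92.3 / 90.2 × 100 = 102.3282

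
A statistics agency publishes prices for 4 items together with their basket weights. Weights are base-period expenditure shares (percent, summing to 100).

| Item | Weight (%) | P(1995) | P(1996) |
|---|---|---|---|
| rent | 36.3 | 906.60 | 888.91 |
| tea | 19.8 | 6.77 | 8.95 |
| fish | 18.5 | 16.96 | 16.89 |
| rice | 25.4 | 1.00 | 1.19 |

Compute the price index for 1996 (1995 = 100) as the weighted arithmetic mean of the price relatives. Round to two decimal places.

110.42

rent: 36.3 × (888.91/906.60) = 36.3 × 0.980488 = 35.5917
tea: 19.8 × (8.95/6.77) = 19.8 × 1.322009 = 26.1758
fish: 18.5 × (16.89/16.96) = 18.5 × 0.995873 = 18.4236
rice: 25.4 × (1.19/1.00) = 25.4 × 1.190000 = 30.2260
Index = Σ wᵢ·(p₁ᵢ/p₀ᵢ) = 35.5917 + 26.1758 + 18.4236 + 30.2260 = 110.4171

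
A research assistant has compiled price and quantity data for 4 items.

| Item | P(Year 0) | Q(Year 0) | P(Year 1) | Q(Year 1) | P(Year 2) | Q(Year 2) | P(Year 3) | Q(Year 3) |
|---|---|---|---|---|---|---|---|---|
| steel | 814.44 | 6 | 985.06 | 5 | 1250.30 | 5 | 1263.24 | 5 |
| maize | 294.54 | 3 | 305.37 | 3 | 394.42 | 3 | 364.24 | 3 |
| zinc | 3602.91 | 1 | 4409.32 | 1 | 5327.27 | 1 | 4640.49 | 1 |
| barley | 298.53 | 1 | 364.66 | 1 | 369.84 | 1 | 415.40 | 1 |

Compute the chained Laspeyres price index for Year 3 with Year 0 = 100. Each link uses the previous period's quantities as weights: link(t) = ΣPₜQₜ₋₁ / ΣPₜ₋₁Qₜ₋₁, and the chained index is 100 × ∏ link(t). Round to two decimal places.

Link Year 0→Year 1:
ΣP(Year 1)Q(Year 0) = 985.06×6 + 305.37×3 + 4409.32×1 + 364.66×1 = 5910.36 + 916.11 + 4409.32 + 364.66 = 11600.45
ΣP(Year 0)Q(Year 0) = 814.44×6 + 294.54×3 + 3602.91×1 + 298.53×1 = 4886.64 + 883.62 + 3602.91 + 298.53 = 9671.7
link = 11600.45/9671.7 = 1.199422
Link Year 1→Year 2:
ΣP(Year 2)Q(Year 1) = 1250.30×5 + 394.42×3 + 5327.27×1 + 369.84×1 = 6251.5 + 1183.26 + 5327.27 + 369.84 = 13131.87
ΣP(Year 1)Q(Year 1) = 985.06×5 + 305.37×3 + 4409.32×1 + 364.66×1 = 4925.3 + 916.11 + 4409.32 + 364.66 = 10615.39
link = 13131.87/10615.39 = 1.237060
Link Year 2→Year 3:
ΣP(Year 3)Q(Year 2) = 1263.24×5 + 364.24×3 + 4640.49×1 + 415.40×1 = 6316.2 + 1092.72 + 4640.49 + 415.4 = 12464.81
ΣP(Year 2)Q(Year 2) = 1250.30×5 + 394.42×3 + 5327.27×1 + 369.84×1 = 6251.5 + 1183.26 + 5327.27 + 369.84 = 13131.87
link = 12464.81/13131.87 = 0.949203
Chained index = 100 × 1.199422 × 1.237060 × 0.949203 = 140.8386

140.84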